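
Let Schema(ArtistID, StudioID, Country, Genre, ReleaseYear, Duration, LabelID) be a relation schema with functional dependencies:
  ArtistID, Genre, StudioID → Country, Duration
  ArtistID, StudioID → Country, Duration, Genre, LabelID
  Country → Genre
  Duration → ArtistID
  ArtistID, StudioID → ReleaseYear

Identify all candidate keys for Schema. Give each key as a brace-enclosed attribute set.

Attributes never on any right-hand side: {StudioID} — every candidate key must contain it.
{ArtistID, StudioID}⁺ = {ArtistID, Country, Duration, Genre, LabelID, ReleaseYear, StudioID}, which is every attribute, so {ArtistID, StudioID} is a candidate key.
{Duration, StudioID}⁺ = {ArtistID, Country, Duration, Genre, LabelID, ReleaseYear, StudioID}, which is every attribute, so {Duration, StudioID} is a candidate key.
These are minimal and exhaustive — every other superkey contains one of them.

{ArtistID, StudioID}, {Duration, StudioID}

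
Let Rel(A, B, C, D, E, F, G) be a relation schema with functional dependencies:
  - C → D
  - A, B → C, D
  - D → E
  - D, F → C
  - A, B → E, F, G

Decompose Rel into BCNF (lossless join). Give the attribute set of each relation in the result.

Candidate key of the original relation: {A, B}.
Within {A, B, C, D, E, F, G}: {C}⁺ ∩ {A, B, C, D, E, F, G} = {C, D, E}, not the whole set, so C → D, E violates BCNF; decompose into {C, D, E} and {A, B, C, F, G}.
Within {C, D, E}: {D}⁺ ∩ {C, D, E} = {D, E}, not the whole set, so D → E violates BCNF; decompose into {D, E} and {C, D}.
{D, E} has no BCNF violation.
{C, D} has no BCNF violation.
{A, B, C, F, G} has no BCNF violation.

{A, B, C, F, G}; {C, D}; {D, E}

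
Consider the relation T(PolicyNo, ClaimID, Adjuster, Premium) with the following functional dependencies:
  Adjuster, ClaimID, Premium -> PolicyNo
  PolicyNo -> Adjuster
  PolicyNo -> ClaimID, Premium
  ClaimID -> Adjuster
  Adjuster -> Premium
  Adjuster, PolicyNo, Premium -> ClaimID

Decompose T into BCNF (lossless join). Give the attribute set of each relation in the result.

{Adjuster, ClaimID, PolicyNo}; {Adjuster, Premium}

Candidate keys of the original relation: {ClaimID}, {PolicyNo}.
In {Adjuster, ClaimID, PolicyNo, Premium}, {Adjuster} is not a superkey ({Adjuster}⁺ restricted to this set is {Adjuster, Premium}), so split on Adjuster -> Premium into {Adjuster, Premium} and {Adjuster, ClaimID, PolicyNo}.
{Adjuster, Premium} has no BCNF violation.
{Adjuster, ClaimID, PolicyNo} has no BCNF violation.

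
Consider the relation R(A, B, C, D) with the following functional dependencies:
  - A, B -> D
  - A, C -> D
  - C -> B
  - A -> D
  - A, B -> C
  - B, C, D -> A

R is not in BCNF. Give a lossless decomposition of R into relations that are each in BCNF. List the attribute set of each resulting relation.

{A, C}; {A, D}; {B, C}

Candidate keys of the original relation: {A, B}, {A, C}, {C, D}.
{A, B, C, D}: {C} determines {B, C} here but is not a superkey — split on C -> B, giving {B, C} and {A, C, D}.
{B, C} is in BCNF.
{A, C, D}: {A} determines {A, D} here but is not a superkey — split on A -> D, giving {A, D} and {A, C}.
{A, D} is in BCNF.
{A, C} is in BCNF.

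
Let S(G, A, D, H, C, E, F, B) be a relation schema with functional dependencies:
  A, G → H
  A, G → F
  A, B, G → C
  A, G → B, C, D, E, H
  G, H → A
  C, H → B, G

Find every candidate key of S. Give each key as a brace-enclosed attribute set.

{A, G} is a candidate key since {A, G}⁺ = {A, B, C, D, E, F, G, H} covers every attribute.
{C, H} is a candidate key since {C, H}⁺ = {A, B, C, D, E, F, G, H} covers every attribute.
{G, H} is a candidate key since {G, H}⁺ = {A, B, C, D, E, F, G, H} covers every attribute.
No proper subset of any of these is a key, and no other minimal superkey exists.

{A, G}, {C, H}, {G, H}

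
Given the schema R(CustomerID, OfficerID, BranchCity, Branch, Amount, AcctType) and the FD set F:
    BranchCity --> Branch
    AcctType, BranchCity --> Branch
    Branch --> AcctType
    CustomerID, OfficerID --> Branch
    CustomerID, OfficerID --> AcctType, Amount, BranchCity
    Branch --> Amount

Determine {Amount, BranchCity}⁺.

Start with {Amount, BranchCity}.
BranchCity --> Branch applies; add {Branch} → now {Amount, Branch, BranchCity}.
Branch --> AcctType applies; add {AcctType} → now {AcctType, Amount, Branch, BranchCity}.
No further FD applies.

{AcctType, Amount, Branch, BranchCity}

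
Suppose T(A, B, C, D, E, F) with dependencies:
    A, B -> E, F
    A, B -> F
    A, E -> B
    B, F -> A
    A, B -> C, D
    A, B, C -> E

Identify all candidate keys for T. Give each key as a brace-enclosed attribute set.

Closure of {A, B} is {A, B, C, D, E, F}, the whole schema; {A, B} is a candidate key.
Closure of {A, E} is {A, B, C, D, E, F}, the whole schema; {A, E} is a candidate key.
Closure of {B, F} is {A, B, C, D, E, F}, the whole schema; {B, F} is a candidate key.
No proper subset of any of these is a key, and no other minimal superkey exists.

{A, B}, {A, E}, {B, F}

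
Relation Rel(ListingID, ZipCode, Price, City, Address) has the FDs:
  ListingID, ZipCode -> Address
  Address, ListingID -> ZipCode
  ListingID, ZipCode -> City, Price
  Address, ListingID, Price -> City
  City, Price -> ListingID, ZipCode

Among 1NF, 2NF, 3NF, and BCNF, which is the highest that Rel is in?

Candidate keys: {Address, ListingID}, {City, Price}, {ListingID, ZipCode}. Prime attributes: {Address, City, ListingID, Price, ZipCode}.
Every FD has a superkey on the left, so the relation is in BCNF.

BCNF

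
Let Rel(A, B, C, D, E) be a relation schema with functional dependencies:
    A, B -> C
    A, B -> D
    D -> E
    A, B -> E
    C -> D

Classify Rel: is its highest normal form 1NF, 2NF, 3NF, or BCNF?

2NF

Candidate key: {A, B}. Prime attributes: {A, B}.
D -> E breaks BCNF: {D}⁺ = {D, E}, so {D} is not a superkey.
Because {E} is non-prime and the left side of D -> E is not a superkey, the relation is not in 3NF.
No proper subset of a key has a non-prime attribute in its closure, so there is no partial dependency; 2NF holds.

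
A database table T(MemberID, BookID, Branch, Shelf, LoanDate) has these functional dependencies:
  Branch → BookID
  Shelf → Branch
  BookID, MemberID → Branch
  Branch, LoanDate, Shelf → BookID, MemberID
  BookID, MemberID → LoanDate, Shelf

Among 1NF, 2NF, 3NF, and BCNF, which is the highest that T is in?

3NF

Candidate keys: {BookID, MemberID}, {Branch, MemberID}, {LoanDate, Shelf}, {MemberID, Shelf}. Prime attributes: {BookID, Branch, LoanDate, MemberID, Shelf}.
Branch → BookID: {Branch}⁺ = {BookID, Branch}, which is not all of the attributes, so the left side is not a superkey — BCNF is violated.
Its right-hand attributes {BookID} are all prime, as are those of every other non-superkey FD — the relation is in 3NF.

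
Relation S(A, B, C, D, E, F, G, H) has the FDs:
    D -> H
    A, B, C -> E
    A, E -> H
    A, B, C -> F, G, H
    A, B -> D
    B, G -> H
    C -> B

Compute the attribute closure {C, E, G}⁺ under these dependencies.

Start with {C, E, G}.
C -> B applies; add {B} → now {B, C, E, G}.
B, G -> H applies; add {H} → now {B, C, E, G, H}.
No further FD applies.

{B, C, E, G, H}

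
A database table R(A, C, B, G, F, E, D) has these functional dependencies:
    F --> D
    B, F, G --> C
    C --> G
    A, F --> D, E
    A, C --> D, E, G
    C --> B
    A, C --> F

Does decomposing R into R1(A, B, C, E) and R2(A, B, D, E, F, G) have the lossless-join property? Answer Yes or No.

No

The shared attributes are {A, B, E} and {A, B, E}⁺ = {A, B, E}.
The closure covers neither R1 nor R2 entirely; the join is not lossless.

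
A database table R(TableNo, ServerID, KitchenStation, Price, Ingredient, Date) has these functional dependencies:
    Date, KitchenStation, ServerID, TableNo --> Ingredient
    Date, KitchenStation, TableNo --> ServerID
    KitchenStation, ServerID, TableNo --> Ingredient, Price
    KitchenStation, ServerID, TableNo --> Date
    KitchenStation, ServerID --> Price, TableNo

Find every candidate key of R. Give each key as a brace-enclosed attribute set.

No FD produces {KitchenStation}, so it must be in every candidate key.
{KitchenStation, ServerID}⁺ = {Date, Ingredient, KitchenStation, Price, ServerID, TableNo}, which is every attribute, so {KitchenStation, ServerID} is a candidate key.
{Date, KitchenStation, TableNo}⁺ = {Date, Ingredient, KitchenStation, Price, ServerID, TableNo}, which is every attribute, so {Date, KitchenStation, TableNo} is a candidate key.
These are minimal and exhaustive — every other superkey contains one of them.

{Date, KitchenStation, TableNo}, {KitchenStation, ServerID}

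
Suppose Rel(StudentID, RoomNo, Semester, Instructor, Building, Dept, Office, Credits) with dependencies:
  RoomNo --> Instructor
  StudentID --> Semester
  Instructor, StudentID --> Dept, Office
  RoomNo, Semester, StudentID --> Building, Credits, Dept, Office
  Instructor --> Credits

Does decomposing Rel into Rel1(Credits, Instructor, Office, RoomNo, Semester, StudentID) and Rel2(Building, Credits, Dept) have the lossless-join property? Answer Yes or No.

No

The shared attributes are {Credits} and {Credits}⁺ = {Credits}.
Rel1 ⊄ {Credits} and Rel2 ⊄ {Credits}, so the split is lossy.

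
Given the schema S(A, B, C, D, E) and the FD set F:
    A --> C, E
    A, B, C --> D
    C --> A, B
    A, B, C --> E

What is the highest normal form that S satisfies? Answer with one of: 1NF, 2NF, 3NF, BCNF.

BCNF

Candidate keys: {A}, {C}. Prime attributes: {A, C}.
Each dependency's left side is a superkey — BCNF holds.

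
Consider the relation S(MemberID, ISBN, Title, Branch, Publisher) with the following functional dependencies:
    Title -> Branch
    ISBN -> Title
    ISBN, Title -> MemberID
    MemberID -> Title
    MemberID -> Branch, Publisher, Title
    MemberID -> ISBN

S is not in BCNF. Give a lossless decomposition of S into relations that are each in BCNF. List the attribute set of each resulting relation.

Candidate keys of the original relation: {ISBN}, {MemberID}.
{Branch, ISBN, MemberID, Publisher, Title}: {Title} determines {Branch, Title} here but is not a superkey — split on Title -> Branch, giving {Branch, Title} and {ISBN, MemberID, Publisher, Title}.
{Branch, Title} is in BCNF.
{ISBN, MemberID, Publisher, Title} is in BCNF.

{Branch, Title}; {ISBN, MemberID, Publisher, Title}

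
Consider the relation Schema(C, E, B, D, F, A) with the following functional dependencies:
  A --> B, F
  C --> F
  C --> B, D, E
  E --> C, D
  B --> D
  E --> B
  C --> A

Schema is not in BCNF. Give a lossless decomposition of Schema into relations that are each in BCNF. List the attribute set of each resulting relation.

Candidate keys of the original relation: {C}, {E}.
In {A, B, C, D, E, F}, {A} is not a superkey ({A}⁺ restricted to this set is {A, B, D, F}), so split on A --> B, D, F into {A, B, D, F} and {A, C, E}.
In {A, B, D, F}, {B} is not a superkey ({B}⁺ restricted to this set is {B, D}), so split on B --> D into {B, D} and {A, B, F}.
{B, D} has no BCNF violation.
{A, B, F} has no BCNF violation.
{A, C, E} has no BCNF violation.

{A, B, F}; {A, C, E}; {B, D}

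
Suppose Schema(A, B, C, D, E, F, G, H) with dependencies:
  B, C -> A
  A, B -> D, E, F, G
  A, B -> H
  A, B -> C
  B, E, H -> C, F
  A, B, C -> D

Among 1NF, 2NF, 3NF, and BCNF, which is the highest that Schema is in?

Candidate keys: {A, B}, {B, C}, {B, E, H}. Prime attributes: {A, B, C, E, H}.
The left-hand side of every FD is a superkey, so BCNF is satisfied.

BCNF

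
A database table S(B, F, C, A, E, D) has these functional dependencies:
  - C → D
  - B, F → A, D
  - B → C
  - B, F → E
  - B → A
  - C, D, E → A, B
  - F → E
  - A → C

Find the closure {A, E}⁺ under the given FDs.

Start with {A, E}.
A → C applies; add {C} → now {A, C, E}.
C → D applies; add {D} → now {A, C, D, E}.
C, D, E → A, B applies; add {B} → now {A, B, C, D, E}.
No further FD applies.

{A, B, C, D, E}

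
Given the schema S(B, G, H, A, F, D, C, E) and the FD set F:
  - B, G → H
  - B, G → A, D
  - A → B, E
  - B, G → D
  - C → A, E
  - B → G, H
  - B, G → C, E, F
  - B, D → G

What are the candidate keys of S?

{A}⁺ = {A, B, C, D, E, F, G, H}, which is every attribute, so {A} is a candidate key.
{B}⁺ = {A, B, C, D, E, F, G, H}, which is every attribute, so {B} is a candidate key.
{C}⁺ = {A, B, C, D, E, F, G, H}, which is every attribute, so {C} is a candidate key.
These are minimal and exhaustive — every other superkey contains one of them.

{A}, {B}, {C}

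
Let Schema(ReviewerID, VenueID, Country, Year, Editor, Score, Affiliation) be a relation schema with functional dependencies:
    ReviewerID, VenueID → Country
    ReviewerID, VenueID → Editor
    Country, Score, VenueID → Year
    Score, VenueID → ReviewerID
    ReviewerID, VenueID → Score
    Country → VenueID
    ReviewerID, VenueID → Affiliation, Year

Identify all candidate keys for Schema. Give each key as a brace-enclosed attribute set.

{Country, ReviewerID} is a candidate key since {Country, ReviewerID}⁺ = {Affiliation, Country, Editor, ReviewerID, Score, VenueID, Year} covers every attribute.
{Country, Score} is a candidate key since {Country, Score}⁺ = {Affiliation, Country, Editor, ReviewerID, Score, VenueID, Year} covers every attribute.
{ReviewerID, VenueID} is a candidate key since {ReviewerID, VenueID}⁺ = {Affiliation, Country, Editor, ReviewerID, Score, VenueID, Year} covers every attribute.
{Score, VenueID} is a candidate key since {Score, VenueID}⁺ = {Affiliation, Country, Editor, ReviewerID, Score, VenueID, Year} covers every attribute.
No proper subset of any of these is a key, and no other minimal superkey exists.

{Country, ReviewerID}, {Country, Score}, {ReviewerID, VenueID}, {Score, VenueID}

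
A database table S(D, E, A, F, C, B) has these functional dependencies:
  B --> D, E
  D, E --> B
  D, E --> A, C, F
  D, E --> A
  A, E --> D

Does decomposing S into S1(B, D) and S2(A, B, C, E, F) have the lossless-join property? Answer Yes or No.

The shared attributes are {B} and {B}⁺ = {A, B, C, D, E, F}.
Since S1 ⊆ {A, B, C, D, E, F}, the intersection is a superkey of S1; the decomposition is lossless.

Yes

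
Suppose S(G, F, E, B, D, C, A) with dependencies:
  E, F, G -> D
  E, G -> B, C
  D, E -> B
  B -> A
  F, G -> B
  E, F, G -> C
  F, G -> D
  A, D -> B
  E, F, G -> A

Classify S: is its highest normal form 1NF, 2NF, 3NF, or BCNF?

Candidate key: {E, F, G}. Prime attributes: {E, F, G}.
E, G -> B, C: {E, G}⁺ = {A, B, C, E, G}, which is not all of the attributes, so the left side is not a superkey — BCNF is violated.
E, G -> B, C has non-prime {B, C} on the right and a non-superkey on the left, so 3NF fails.
The proper key subset {E, G} of {E, F, G} determines non-prime {A, B, C}, so the relation is not even in 2NF.

1NF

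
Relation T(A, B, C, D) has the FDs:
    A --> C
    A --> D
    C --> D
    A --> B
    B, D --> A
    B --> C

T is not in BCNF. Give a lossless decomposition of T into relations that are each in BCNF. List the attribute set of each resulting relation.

Candidate keys of the original relation: {A}, {B}.
{A, B, C, D}: {C} determines {C, D} here but is not a superkey — split on C --> D, giving {C, D} and {A, B, C}.
{C, D}: every determinant is a superkey — BCNF.
{A, B, C}: every determinant is a superkey — BCNF.

{A, B, C}; {C, D}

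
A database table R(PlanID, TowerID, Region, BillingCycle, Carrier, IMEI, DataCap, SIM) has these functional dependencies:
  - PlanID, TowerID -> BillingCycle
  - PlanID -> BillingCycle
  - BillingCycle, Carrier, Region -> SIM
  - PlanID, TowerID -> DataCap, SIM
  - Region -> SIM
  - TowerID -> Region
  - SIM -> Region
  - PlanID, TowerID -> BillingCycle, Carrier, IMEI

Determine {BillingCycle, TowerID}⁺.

{BillingCycle, Region, SIM, TowerID}

Start with {BillingCycle, TowerID}.
TowerID -> Region applies; add {Region} → now {BillingCycle, Region, TowerID}.
Region -> SIM applies; add {SIM} → now {BillingCycle, Region, SIM, TowerID}.
No further FD applies.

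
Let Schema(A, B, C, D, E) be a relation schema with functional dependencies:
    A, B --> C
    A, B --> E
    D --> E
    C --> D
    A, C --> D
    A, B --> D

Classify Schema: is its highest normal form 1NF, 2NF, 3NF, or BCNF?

Candidate key: {A, B}. Prime attributes: {A, B}.
D --> E breaks BCNF: {D}⁺ = {D, E}, so {D} is not a superkey.
D --> E determines the non-prime attribute {E} from a non-superkey — 3NF is violated.
Checking every proper subset of each key, none determines a non-prime attribute — 2NF is satisfied.

2NF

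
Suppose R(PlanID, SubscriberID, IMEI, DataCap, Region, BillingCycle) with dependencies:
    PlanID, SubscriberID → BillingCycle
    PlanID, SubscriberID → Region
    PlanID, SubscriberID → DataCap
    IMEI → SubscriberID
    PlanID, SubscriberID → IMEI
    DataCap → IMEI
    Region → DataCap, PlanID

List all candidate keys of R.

{Region} is a candidate key since {Region}⁺ = {BillingCycle, DataCap, IMEI, PlanID, Region, SubscriberID} covers every attribute.
{DataCap, PlanID} is a candidate key since {DataCap, PlanID}⁺ = {BillingCycle, DataCap, IMEI, PlanID, Region, SubscriberID} covers every attribute.
{IMEI, PlanID} is a candidate key since {IMEI, PlanID}⁺ = {BillingCycle, DataCap, IMEI, PlanID, Region, SubscriberID} covers every attribute.
{PlanID, SubscriberID} is a candidate key since {PlanID, SubscriberID}⁺ = {BillingCycle, DataCap, IMEI, PlanID, Region, SubscriberID} covers every attribute.
Any other superkey properly contains one of these, so there are no further candidate keys.

{DataCap, PlanID}, {IMEI, PlanID}, {PlanID, SubscriberID}, {Region}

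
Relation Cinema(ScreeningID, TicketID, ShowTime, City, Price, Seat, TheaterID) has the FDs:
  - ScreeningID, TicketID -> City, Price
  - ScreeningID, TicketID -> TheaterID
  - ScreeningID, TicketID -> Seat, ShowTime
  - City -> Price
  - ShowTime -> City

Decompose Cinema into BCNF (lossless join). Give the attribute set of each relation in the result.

{City, Price}; {City, ShowTime}; {ScreeningID, Seat, ShowTime, TheaterID, TicketID}

Candidate key of the original relation: {ScreeningID, TicketID}.
Within {City, Price, ScreeningID, Seat, ShowTime, TheaterID, TicketID}: {City}⁺ ∩ {City, Price, ScreeningID, Seat, ShowTime, TheaterID, TicketID} = {City, Price}, not the whole set, so City -> Price violates BCNF; decompose into {City, Price} and {City, ScreeningID, Seat, ShowTime, TheaterID, TicketID}.
{City, Price} is in BCNF.
Within {City, ScreeningID, Seat, ShowTime, TheaterID, TicketID}: {ShowTime}⁺ ∩ {City, ScreeningID, Seat, ShowTime, TheaterID, TicketID} = {City, ShowTime}, not the whole set, so ShowTime -> City violates BCNF; decompose into {City, ShowTime} and {ScreeningID, Seat, ShowTime, TheaterID, TicketID}.
{City, ShowTime} is in BCNF.
{ScreeningID, Seat, ShowTime, TheaterID, TicketID} is in BCNF.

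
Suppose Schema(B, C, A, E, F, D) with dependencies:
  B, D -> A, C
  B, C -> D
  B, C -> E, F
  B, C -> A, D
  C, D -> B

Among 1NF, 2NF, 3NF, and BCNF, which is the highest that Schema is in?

BCNF

Candidate keys: {B, C}, {B, D}, {C, D}. Prime attributes: {B, C, D}.
The left-hand side of every FD is a superkey, so BCNF is satisfied.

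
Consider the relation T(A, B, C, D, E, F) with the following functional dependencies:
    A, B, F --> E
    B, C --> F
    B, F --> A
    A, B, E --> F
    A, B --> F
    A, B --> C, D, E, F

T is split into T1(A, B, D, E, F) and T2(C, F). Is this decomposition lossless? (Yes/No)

No

The shared attributes are {F} and {F}⁺ = {F}.
Neither T1 nor T2 is contained in that closure, so the decomposition is lossy.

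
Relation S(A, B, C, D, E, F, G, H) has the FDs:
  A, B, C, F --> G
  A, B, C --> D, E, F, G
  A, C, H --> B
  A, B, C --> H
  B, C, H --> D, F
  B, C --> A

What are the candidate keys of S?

{A, C, H}, {B, C}

Attributes never on any right-hand side: {C} — every candidate key must contain it.
{B, C}⁺ = {A, B, C, D, E, F, G, H} — all of the relation — so {B, C} is a candidate key.
{A, C, H}⁺ = {A, B, C, D, E, F, G, H} — all of the relation — so {A, C, H} is a candidate key.
No proper subset of any of these is a key, and no other minimal superkey exists.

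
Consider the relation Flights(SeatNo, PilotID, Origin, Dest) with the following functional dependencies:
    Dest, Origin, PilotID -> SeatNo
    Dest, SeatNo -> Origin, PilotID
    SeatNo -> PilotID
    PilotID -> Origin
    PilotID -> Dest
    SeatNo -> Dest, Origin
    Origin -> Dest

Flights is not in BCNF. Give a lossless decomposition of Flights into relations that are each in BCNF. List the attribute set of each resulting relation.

{Dest, Origin}; {Origin, PilotID, SeatNo}

Candidate keys of the original relation: {PilotID}, {SeatNo}.
In {Dest, Origin, PilotID, SeatNo}, {Origin} is not a superkey ({Origin}⁺ restricted to this set is {Dest, Origin}), so split on Origin -> Dest into {Dest, Origin} and {Origin, PilotID, SeatNo}.
{Dest, Origin}: every determinant is a superkey — BCNF.
{Origin, PilotID, SeatNo}: every determinant is a superkey — BCNF.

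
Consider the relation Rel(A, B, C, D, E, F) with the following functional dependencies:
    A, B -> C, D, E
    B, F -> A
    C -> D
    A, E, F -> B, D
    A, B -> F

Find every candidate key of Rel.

{A, B} is a candidate key since {A, B}⁺ = {A, B, C, D, E, F} covers every attribute.
{B, F} is a candidate key since {B, F}⁺ = {A, B, C, D, E, F} covers every attribute.
{A, E, F} is a candidate key since {A, E, F}⁺ = {A, B, C, D, E, F} covers every attribute.
Any other superkey properly contains one of these, so there are no further candidate keys.

{A, B}, {A, E, F}, {B, F}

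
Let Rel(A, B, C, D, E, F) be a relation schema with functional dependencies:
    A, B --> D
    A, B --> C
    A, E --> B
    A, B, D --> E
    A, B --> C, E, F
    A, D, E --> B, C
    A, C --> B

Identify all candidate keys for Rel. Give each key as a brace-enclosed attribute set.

No FD produces {A}, so it must be in every candidate key.
{A, B}⁺ = {A, B, C, D, E, F}, which is every attribute, so {A, B} is a candidate key.
{A, C}⁺ = {A, B, C, D, E, F}, which is every attribute, so {A, C} is a candidate key.
{A, E}⁺ = {A, B, C, D, E, F}, which is every attribute, so {A, E} is a candidate key.
No proper subset of any of these is a key, and no other minimal superkey exists.

{A, B}, {A, C}, {A, E}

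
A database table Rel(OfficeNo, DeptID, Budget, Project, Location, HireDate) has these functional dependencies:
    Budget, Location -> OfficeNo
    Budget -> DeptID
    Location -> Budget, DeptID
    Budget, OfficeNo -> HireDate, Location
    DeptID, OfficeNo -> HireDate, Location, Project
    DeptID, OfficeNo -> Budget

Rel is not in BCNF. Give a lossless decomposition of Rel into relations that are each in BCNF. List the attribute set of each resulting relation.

Candidate keys of the original relation: {Budget, OfficeNo}, {DeptID, OfficeNo}, {Location}.
Within {Budget, DeptID, HireDate, Location, OfficeNo, Project}: {Budget}⁺ ∩ {Budget, DeptID, HireDate, Location, OfficeNo, Project} = {Budget, DeptID}, not the whole set, so Budget -> DeptID violates BCNF; decompose into {Budget, DeptID} and {Budget, HireDate, Location, OfficeNo, Project}.
{Budget, DeptID} is in BCNF.
{Budget, HireDate, Location, OfficeNo, Project} is in BCNF.

{Budget, DeptID}; {Budget, HireDate, Location, OfficeNo, Project}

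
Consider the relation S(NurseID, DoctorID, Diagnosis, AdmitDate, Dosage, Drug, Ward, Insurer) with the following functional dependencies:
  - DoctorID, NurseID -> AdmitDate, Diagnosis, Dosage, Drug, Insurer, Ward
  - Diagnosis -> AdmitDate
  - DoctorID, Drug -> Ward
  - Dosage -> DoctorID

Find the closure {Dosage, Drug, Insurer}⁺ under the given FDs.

Start with {Dosage, Drug, Insurer}.
Dosage -> DoctorID applies; add {DoctorID} → now {DoctorID, Dosage, Drug, Insurer}.
DoctorID, Drug -> Ward applies; add {Ward} → now {DoctorID, Dosage, Drug, Insurer, Ward}.
No further FD applies.

{DoctorID, Dosage, Drug, Insurer, Ward}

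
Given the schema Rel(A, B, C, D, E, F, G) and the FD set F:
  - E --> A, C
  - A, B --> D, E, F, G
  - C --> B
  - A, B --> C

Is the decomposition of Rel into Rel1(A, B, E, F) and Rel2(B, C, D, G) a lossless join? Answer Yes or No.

The shared attributes are {B} and {B}⁺ = {B}.
Neither Rel1 nor Rel2 is contained in that closure, so the decomposition is lossy.

No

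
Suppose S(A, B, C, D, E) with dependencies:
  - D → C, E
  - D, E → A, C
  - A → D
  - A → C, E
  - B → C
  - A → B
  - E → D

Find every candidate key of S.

{A}⁺ = {A, B, C, D, E}, which is every attribute, so {A} is a candidate key.
{D}⁺ = {A, B, C, D, E}, which is every attribute, so {D} is a candidate key.
{E}⁺ = {A, B, C, D, E}, which is every attribute, so {E} is a candidate key.
These are minimal and exhaustive — every other superkey contains one of them.

{A}, {D}, {E}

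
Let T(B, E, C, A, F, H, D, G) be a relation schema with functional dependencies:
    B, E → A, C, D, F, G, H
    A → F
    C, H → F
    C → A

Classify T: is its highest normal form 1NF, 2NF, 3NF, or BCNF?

2NF

Candidate key: {B, E}. Prime attributes: {B, E}.
A → F: {A}⁺ = {A, F}, which is not all of the attributes, so the left side is not a superkey — BCNF is violated.
A → F determines the non-prime attribute {F} from a non-superkey — 3NF is violated.
No non-prime attribute depends on a proper subset of any candidate key, so 2NF holds.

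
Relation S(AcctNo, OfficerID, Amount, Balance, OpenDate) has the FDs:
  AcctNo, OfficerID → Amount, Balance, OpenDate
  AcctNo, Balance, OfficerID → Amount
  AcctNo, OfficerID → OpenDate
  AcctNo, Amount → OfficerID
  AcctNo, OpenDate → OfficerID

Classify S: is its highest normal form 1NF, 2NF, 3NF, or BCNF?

BCNF

Candidate keys: {AcctNo, Amount}, {AcctNo, OfficerID}, {AcctNo, OpenDate}. Prime attributes: {AcctNo, Amount, OfficerID, OpenDate}.
The left-hand side of every FD is a superkey, so BCNF is satisfied.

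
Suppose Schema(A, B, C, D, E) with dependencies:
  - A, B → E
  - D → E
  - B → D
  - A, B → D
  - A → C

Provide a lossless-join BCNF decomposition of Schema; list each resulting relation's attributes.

Candidate key of the original relation: {A, B}.
Within {A, B, C, D, E}: {D}⁺ ∩ {A, B, C, D, E} = {D, E}, not the whole set, so D → E violates BCNF; decompose into {D, E} and {A, B, C, D}.
{D, E} has no BCNF violation.
Within {A, B, C, D}: {B}⁺ ∩ {A, B, C, D} = {B, D}, not the whole set, so B → D violates BCNF; decompose into {B, D} and {A, B, C}.
{B, D} has no BCNF violation.
Within {A, B, C}: {A}⁺ ∩ {A, B, C} = {A, C}, not the whole set, so A → C violates BCNF; decompose into {A, C} and {A, B}.
{A, C} has no BCNF violation.
{A, B} has no BCNF violation.

{A, B}; {A, C}; {B, D}; {D, E}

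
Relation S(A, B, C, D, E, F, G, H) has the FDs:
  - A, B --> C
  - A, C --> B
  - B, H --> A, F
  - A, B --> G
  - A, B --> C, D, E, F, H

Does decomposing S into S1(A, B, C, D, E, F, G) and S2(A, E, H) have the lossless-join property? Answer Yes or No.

S1 ∩ S2 = {A, E}; its closure under F is {A, E}.
S1 ⊄ {A, E} and S2 ⊄ {A, E}, so the split is lossy.

No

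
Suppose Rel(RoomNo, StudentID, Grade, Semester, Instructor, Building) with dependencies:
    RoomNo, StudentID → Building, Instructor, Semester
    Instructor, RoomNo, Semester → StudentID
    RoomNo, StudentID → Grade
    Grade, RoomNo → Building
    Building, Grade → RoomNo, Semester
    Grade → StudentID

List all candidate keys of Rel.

{Building, Grade}, {Grade, RoomNo}, {Instructor, RoomNo, Semester}, {RoomNo, StudentID}

{Building, Grade}⁺ = {Building, Grade, Instructor, RoomNo, Semester, StudentID} — all of the relation — so {Building, Grade} is a candidate key.
{Grade, RoomNo}⁺ = {Building, Grade, Instructor, RoomNo, Semester, StudentID} — all of the relation — so {Grade, RoomNo} is a candidate key.
{RoomNo, StudentID}⁺ = {Building, Grade, Instructor, RoomNo, Semester, StudentID} — all of the relation — so {RoomNo, StudentID} is a candidate key.
{Instructor, RoomNo, Semester}⁺ = {Building, Grade, Instructor, RoomNo, Semester, StudentID} — all of the relation — so {Instructor, RoomNo, Semester} is a candidate key.
These are minimal and exhaustive — every other superkey contains one of them.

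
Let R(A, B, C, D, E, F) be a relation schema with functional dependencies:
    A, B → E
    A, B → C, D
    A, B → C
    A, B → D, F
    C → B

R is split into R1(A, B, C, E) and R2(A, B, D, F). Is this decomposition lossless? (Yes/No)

Common attributes: {A, B}; their closure is {A, B, C, D, E, F}.
Since R1 ⊆ {A, B, C, D, E, F}, the intersection is a superkey of R1; the decomposition is lossless.

Yes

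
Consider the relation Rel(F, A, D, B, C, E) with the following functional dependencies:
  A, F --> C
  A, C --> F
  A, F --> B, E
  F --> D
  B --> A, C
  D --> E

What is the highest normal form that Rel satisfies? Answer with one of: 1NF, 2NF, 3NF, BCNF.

1NF

Candidate keys: {A, C}, {A, F}, {B}. Prime attributes: {A, B, C, F}.
F --> D: {F}⁺ = {D, E, F}, which is not all of the attributes, so the left side is not a superkey — BCNF is violated.
Because {D} is non-prime and the left side of F --> D is not a superkey, the relation is not in 3NF.
Since {F} ⊂ {A, F} and {F}⁺ ⊇ {D, E} with {D, E} non-prime, there is a partial dependency; 2NF fails.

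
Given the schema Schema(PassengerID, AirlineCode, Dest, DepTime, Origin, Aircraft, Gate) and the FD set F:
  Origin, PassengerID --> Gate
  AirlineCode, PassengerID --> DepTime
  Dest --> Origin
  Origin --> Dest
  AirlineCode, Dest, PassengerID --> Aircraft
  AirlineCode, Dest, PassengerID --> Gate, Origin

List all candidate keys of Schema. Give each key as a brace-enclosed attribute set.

{AirlineCode, Dest, PassengerID}, {AirlineCode, Origin, PassengerID}

No FD produces {AirlineCode, PassengerID}, so they must be in every candidate key.
{AirlineCode, Dest, PassengerID} is a candidate key since {AirlineCode, Dest, PassengerID}⁺ = {Aircraft, AirlineCode, DepTime, Dest, Gate, Origin, PassengerID} covers every attribute.
{AirlineCode, Origin, PassengerID} is a candidate key since {AirlineCode, Origin, PassengerID}⁺ = {Aircraft, AirlineCode, DepTime, Dest, Gate, Origin, PassengerID} covers every attribute.
These are minimal and exhaustive — every other superkey contains one of them.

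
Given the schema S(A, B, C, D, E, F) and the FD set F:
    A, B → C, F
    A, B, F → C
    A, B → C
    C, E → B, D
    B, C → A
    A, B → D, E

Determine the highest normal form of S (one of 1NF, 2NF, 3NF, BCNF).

Candidate keys: {A, B}, {B, C}, {C, E}. Prime attributes: {A, B, C, E}.
Each dependency's left side is a superkey — BCNF holds.

BCNF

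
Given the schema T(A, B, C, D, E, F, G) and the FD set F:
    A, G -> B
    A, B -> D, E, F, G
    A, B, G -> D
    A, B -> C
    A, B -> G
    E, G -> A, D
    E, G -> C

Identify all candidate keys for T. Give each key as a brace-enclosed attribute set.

Closure of {A, B} is {A, B, C, D, E, F, G}, the whole schema; {A, B} is a candidate key.
Closure of {A, G} is {A, B, C, D, E, F, G}, the whole schema; {A, G} is a candidate key.
Closure of {E, G} is {A, B, C, D, E, F, G}, the whole schema; {E, G} is a candidate key.
Any other superkey properly contains one of these, so there are no further candidate keys.

{A, B}, {A, G}, {E, G}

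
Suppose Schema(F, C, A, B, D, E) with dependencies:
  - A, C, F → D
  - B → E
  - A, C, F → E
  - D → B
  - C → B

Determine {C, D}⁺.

{B, C, D, E}

Start with {C, D}.
D → B applies; add {B} → now {B, C, D}.
B → E applies; add {E} → now {B, C, D, E}.
No further FD applies.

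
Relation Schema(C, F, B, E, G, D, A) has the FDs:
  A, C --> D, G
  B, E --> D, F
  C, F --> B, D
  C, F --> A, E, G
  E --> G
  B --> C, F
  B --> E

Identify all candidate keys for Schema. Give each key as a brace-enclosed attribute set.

{B} is a candidate key since {B}⁺ = {A, B, C, D, E, F, G} covers every attribute.
{C, F} is a candidate key since {C, F}⁺ = {A, B, C, D, E, F, G} covers every attribute.
No proper subset of any of these is a key, and no other minimal superkey exists.

{B}, {C, F}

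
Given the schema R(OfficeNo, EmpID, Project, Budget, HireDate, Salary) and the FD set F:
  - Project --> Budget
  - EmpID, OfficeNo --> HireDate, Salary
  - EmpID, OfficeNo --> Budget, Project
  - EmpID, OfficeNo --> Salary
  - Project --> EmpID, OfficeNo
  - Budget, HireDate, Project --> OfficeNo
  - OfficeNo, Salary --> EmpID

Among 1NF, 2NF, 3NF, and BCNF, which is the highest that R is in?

BCNF

Candidate keys: {EmpID, OfficeNo}, {OfficeNo, Salary}, {Project}. Prime attributes: {EmpID, OfficeNo, Project, Salary}.
Each dependency's left side is a superkey — BCNF holds.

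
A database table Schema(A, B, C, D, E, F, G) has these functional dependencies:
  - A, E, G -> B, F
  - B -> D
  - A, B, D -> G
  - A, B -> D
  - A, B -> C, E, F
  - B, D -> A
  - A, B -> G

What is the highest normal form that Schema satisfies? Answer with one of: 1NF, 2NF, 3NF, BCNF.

Candidate keys: {A, E, G}, {B}. Prime attributes: {A, B, E, G}.
Each dependency's left side is a superkey — BCNF holds.

BCNF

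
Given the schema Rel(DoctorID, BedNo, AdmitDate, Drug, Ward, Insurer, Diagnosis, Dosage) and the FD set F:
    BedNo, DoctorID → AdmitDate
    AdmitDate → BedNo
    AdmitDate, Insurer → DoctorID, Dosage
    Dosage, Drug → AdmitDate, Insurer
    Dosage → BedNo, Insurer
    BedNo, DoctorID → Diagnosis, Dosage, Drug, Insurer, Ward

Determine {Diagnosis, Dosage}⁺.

Start with {Diagnosis, Dosage}.
Dosage → BedNo, Insurer applies; add {BedNo, Insurer} → now {BedNo, Diagnosis, Dosage, Insurer}.
No further FD applies.

{BedNo, Diagnosis, Dosage, Insurer}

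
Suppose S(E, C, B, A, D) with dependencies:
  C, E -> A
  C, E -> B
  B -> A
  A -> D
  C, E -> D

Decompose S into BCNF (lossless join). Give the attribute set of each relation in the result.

{A, B}; {A, D}; {B, C, E}

Candidate key of the original relation: {C, E}.
In {A, B, C, D, E}, {B} is not a superkey ({B}⁺ restricted to this set is {A, B, D}), so split on B -> A, D into {A, B, D} and {B, C, E}.
In {A, B, D}, {A} is not a superkey ({A}⁺ restricted to this set is {A, D}), so split on A -> D into {A, D} and {A, B}.
{A, D}: every determinant is a superkey — BCNF.
{A, B}: every determinant is a superkey — BCNF.
{B, C, E}: every determinant is a superkey — BCNF.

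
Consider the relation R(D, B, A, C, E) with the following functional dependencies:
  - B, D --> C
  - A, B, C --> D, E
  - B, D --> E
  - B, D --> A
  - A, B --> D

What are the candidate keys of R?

{B} never appears on the right of any FD, so every key must include it.
{A, B}⁺ = {A, B, C, D, E} — all of the relation — so {A, B} is a candidate key.
{B, D}⁺ = {A, B, C, D, E} — all of the relation — so {B, D} is a candidate key.
These are minimal and exhaustive — every other superkey contains one of them.

{A, B}, {B, D}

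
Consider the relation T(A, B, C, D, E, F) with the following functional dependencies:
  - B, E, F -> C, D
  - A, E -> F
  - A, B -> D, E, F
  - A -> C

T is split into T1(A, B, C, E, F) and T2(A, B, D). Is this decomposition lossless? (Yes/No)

The shared attributes are {A, B} and {A, B}⁺ = {A, B, C, D, E, F}.
This includes all of T1, so the common attributes are a superkey of T1 — the join is lossless.

Yes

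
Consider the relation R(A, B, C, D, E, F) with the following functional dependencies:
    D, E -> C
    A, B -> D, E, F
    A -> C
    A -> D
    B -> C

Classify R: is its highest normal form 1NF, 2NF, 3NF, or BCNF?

Candidate key: {A, B}. Prime attributes: {A, B}.
D, E -> C breaks BCNF: {D, E}⁺ = {C, D, E}, so {D, E} is not a superkey.
Because {C} is non-prime and the left side of D, E -> C is not a superkey, the relation is not in 3NF.
{A} is a proper subset of the key {A, B}, and {A}⁺ contains the non-prime attributes {C, D} — a partial dependency, so 2NF is violated.

1NF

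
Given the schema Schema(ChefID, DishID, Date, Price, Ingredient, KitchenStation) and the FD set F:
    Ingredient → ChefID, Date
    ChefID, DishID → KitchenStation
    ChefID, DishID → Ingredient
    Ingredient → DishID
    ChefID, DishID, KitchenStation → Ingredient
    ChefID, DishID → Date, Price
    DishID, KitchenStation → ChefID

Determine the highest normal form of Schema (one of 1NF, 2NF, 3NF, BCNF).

BCNF

Candidate keys: {ChefID, DishID}, {DishID, KitchenStation}, {Ingredient}. Prime attributes: {ChefID, DishID, Ingredient, KitchenStation}.
Every FD has a superkey on the left, so the relation is in BCNF.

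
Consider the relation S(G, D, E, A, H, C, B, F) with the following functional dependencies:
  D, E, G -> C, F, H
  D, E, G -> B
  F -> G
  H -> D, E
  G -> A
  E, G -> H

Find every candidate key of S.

{E, F}, {E, G}, {F, H}, {G, H}

{E, F}⁺ = {A, B, C, D, E, F, G, H} — all of the relation — so {E, F} is a candidate key.
{E, G}⁺ = {A, B, C, D, E, F, G, H} — all of the relation — so {E, G} is a candidate key.
{F, H}⁺ = {A, B, C, D, E, F, G, H} — all of the relation — so {F, H} is a candidate key.
{G, H}⁺ = {A, B, C, D, E, F, G, H} — all of the relation — so {G, H} is a candidate key.
No proper subset of any of these is a key, and no other minimal superkey exists.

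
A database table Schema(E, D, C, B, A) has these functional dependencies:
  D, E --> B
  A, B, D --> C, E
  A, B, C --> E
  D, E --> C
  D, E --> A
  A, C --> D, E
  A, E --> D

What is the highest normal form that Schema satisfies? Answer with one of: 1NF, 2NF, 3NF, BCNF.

Candidate keys: {A, B, D}, {A, C}, {A, E}, {D, E}. Prime attributes: {A, B, C, D, E}.
Every FD has a superkey on the left, so the relation is in BCNF.

BCNF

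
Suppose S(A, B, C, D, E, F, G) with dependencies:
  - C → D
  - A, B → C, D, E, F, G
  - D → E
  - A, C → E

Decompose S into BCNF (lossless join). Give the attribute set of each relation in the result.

{A, B, C, F, G}; {C, D}; {D, E}

Candidate key of the original relation: {A, B}.
In {A, B, C, D, E, F, G}, {C} is not a superkey ({C}⁺ restricted to this set is {C, D, E}), so split on C → D, E into {C, D, E} and {A, B, C, F, G}.
In {C, D, E}, {D} is not a superkey ({D}⁺ restricted to this set is {D, E}), so split on D → E into {D, E} and {C, D}.
{D, E} is in BCNF.
{C, D} is in BCNF.
{A, B, C, F, G} is in BCNF.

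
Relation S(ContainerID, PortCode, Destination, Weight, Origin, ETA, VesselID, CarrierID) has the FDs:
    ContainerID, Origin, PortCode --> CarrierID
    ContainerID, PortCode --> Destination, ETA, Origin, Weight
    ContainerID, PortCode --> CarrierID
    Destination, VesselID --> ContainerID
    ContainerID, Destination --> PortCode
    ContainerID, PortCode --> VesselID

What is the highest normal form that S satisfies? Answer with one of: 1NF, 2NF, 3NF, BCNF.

BCNF

Candidate keys: {ContainerID, Destination}, {ContainerID, PortCode}, {Destination, VesselID}. Prime attributes: {ContainerID, Destination, PortCode, VesselID}.
Each dependency's left side is a superkey — BCNF holds.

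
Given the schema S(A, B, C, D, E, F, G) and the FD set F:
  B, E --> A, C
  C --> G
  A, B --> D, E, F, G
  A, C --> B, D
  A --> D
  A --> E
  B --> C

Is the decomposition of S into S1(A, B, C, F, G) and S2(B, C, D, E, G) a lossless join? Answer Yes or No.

No

The shared attributes are {B, C, G} and {B, C, G}⁺ = {B, C, G}.
The closure covers neither S1 nor S2 entirely; the join is not lossless.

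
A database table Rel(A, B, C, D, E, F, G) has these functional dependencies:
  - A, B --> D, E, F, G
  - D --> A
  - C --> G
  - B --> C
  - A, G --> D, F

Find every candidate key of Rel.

{B} never appears on the right of any FD, so every key must include it.
{A, B}⁺ = {A, B, C, D, E, F, G} — all of the relation — so {A, B} is a candidate key.
{B, D}⁺ = {A, B, C, D, E, F, G} — all of the relation — so {B, D} is a candidate key.
No proper subset of any of these is a key, and no other minimal superkey exists.

{A, B}, {B, D}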